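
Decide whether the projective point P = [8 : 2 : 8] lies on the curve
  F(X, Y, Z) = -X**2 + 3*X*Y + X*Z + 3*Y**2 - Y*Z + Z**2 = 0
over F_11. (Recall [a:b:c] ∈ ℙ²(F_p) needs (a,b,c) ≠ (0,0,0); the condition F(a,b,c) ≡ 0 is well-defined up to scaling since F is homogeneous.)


F(8,2,8) ≡ 9 (mod 11); P is NOT on the curve.

Evaluate F(8, 2, 8) term-by-term (mod 11).
  -X**2 ↦ -1·64·1·1 = -64
  3*X*Y ↦ 3·8·2·1 = 48
  X*Z ↦ 1·8·1·8 = 64
  3*Y**2 ↦ 3·1·4·1 = 12
  -Y*Z ↦ -1·1·2·8 = -16
  Z**2 ↦ 1·1·1·64 = 64
Sum: F(8, 2, 8) = (-64) + (48) + (64) + (12) + (-16) + (64) = 108.
Reducing mod 11: 108 ≡ 9 (mod 11).
Since F(a, b, c) ≡ 9 ≠ 0 (mod 11), P does NOT lie on the curve.


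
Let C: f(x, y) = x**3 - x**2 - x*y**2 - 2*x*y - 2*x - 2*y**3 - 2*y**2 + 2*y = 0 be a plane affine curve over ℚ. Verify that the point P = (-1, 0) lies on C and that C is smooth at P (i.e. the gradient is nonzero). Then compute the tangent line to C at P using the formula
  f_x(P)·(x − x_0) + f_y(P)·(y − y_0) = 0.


Tangent line at P: 3*x + 4*y + 3 = 0.

Step 1: f(-1, 0) = 0, so P lies on C.
Step 2: partial derivatives
  f_x(x, y) = 3*x**2 - 2*x - y**2 - 2*y - 2, f_y(x, y) = -2*x*y - 2*x - 6*y**2 - 4*y + 2.
  f_x(P) = 3, f_y(P) = 4 (gradient nonzero, so P is smooth).
Step 3: tangent line at P: 3·(x − -1) + 4·(y − 0) = 0.
Expanding: 3*x + 4*y + 3 = 0.


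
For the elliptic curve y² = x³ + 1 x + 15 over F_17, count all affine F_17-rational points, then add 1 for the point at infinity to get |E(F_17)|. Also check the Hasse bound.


Affine points = {(0, 7), (0, 10), (1, 0), (2, 5), (2, 12), (4, 7), (4, 10), (5, 3), (5, 14), (6, 4), (6, 13), (7, 5), (7, 12), (8, 5), (8, 12), (12, 2), (12, 15), (13, 7), (13, 10), (14, 6), (14, 11), (16, 8), (16, 9)}; affine count = 23; |E(F_17)| = 24.

Discriminant check: Δ ∝ 4a³ + 27b² = 4·1³ + 27·15² = 4·1 + 27·225 ≡ 10 (mod 17). Nonzero ⇒ E is nonsingular.
For each x ∈ F_17, compute rhs = x³ + 1·x + 15 mod 17, then count y ∈ F_17 with y² ≡ rhs.
  x = 0: rhs = 15, matching y values: 7, 10 (2 points).
  x = 1: rhs = 0, matching y values: 0 (1 points).
  x = 2: rhs = 8, matching y values: 5, 12 (2 points).
  x = 3: rhs = 11, matching y values: none (0 points).
  x = 4: rhs = 15, matching y values: 7, 10 (2 points).
  x = 5: rhs = 9, matching y values: 3, 14 (2 points).
  x = 6: rhs = 16, matching y values: 4, 13 (2 points).
  x = 7: rhs = 8, matching y values: 5, 12 (2 points).
  x = 8: rhs = 8, matching y values: 5, 12 (2 points).
  x = 9: rhs = 5, matching y values: none (0 points).
  x = 10: rhs = 5, matching y values: none (0 points).
  x = 11: rhs = 14, matching y values: none (0 points).
  x = 12: rhs = 4, matching y values: 2, 15 (2 points).
  x = 13: rhs = 15, matching y values: 7, 10 (2 points).
  x = 14: rhs = 2, matching y values: 6, 11 (2 points).
  x = 15: rhs = 5, matching y values: none (0 points).
  x = 16: rhs = 13, matching y values: 8, 9 (2 points).
Total affine count: 23.
Full point count |E(F_17)| = 23 + 1 = 24.
Hasse bound: |24 − (17+1)| = |6| = 6 ≤ 2√17 ≈ 8.2462 ✓.


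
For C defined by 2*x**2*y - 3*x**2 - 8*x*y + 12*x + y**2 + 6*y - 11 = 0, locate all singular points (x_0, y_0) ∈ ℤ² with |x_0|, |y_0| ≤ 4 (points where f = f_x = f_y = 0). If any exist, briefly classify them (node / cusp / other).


Singular points: {(2, 1)}; classification: node.

Compute partial derivatives:
  f_x = 4*x*y - 6*x - 8*y + 12.
  f_y = 2*x**2 - 8*x + 2*y + 6.
Scan x_0 ∈ {−4, ..., 4}. For each x_0, f_y(x_0, y) is a polynomial in y; find its integer roots y ∈ {−4, ..., 4}, then test f_x and f at those candidates.
  x = -4: f_y(-4, y) = 2*y + 70; no integer root y with |y| ≤ 4.
  x = -3: f_y(-3, y) = 2*y + 48; no integer root y with |y| ≤ 4.
  x = -2: f_y(-2, y) = 2*y + 30; no integer root y with |y| ≤ 4.
  x = -1: f_y(-1, y) = 2*y + 16; no integer root y with |y| ≤ 4.
  x = 0: f_y(0, y) = 2*y + 6; vanishes at y ∈ {-3}. (0, -3): f_x = 36 ≠ 0.
  x = 1: f_y(1, y) = 2*y; vanishes at y ∈ {0}. (1, 0): f_x = 6 ≠ 0.
  x = 2: f_y(2, y) = 2*y - 2; vanishes at y ∈ {1}. (2, 1): f_x = 0, f = 0 — SINGULAR.
  x = 3: f_y(3, y) = 2*y; vanishes at y ∈ {0}. (3, 0): f_x = -6 ≠ 0.
  x = 4: f_y(4, y) = 2*y + 6; vanishes at y ∈ {-3}. (4, -3): f_x = -36 ≠ 0.
Only singular point on the grid: (2, 1).
Classify: substitute x = 2 + u, y = 1 + v and expand: f = 2*u**2*v - u**2 + v**2.
No constant or linear terms (consistent with a singular point). Quadratic part: -u**2 + v**2. Cubic part: 2*u**2*v.
The quadratic part v**2 - u**2 = (v − u)(v + u) splits into two distinct linear factors, so there are two distinct tangent lines y − 1 = ±(x − 2) — this is a node (ordinary double point).
Classification: node.


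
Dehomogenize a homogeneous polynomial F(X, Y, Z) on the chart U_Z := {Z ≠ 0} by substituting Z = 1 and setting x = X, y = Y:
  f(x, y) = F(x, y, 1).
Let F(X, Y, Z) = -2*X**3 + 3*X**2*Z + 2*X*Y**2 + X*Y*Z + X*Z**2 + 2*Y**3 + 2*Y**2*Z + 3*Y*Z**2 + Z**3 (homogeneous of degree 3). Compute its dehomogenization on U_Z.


f(x, y) = -2*x**3 + 3*x**2 + 2*x*y**2 + x*y + x + 2*y**3 + 2*y**2 + 3*y + 1

On U_Z we set Z = 1. Each monomial c·X^i·Y^j·Z^k in F becomes c·x^i·y^j·1^k = c·x^i·y^j.
Substituting Z = 1: F(X, Y, 1) = -2*x**3 + 3*x**2 + 2*x*y**2 + x*y + x + 2*y**3 + 2*y**2 + 3*y + 1.
Note: deg(f) ≤ deg(F) = 3; strict inequality happens when F is divisible by Z (lost terms).


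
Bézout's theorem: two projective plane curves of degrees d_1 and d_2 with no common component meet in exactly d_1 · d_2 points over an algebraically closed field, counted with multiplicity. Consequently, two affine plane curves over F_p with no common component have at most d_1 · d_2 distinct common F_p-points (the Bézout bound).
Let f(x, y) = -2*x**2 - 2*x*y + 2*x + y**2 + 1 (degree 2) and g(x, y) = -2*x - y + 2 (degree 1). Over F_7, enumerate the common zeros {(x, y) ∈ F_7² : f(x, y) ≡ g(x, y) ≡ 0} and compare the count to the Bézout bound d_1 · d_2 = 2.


Common zeros: {(5, 6), (6, 4)}; count = 2; Bézout bound = 2.

deg(f) = 2, deg(g) = 1, so Bézout bound = 2.
Scan x ∈ F_7. For each x, list the y ∈ F_7 with f(x, y) ≡ 0 and those with g(x, y) ≡ 0 (mod 7); the common zeros in that column are the intersection.
  x = 0: f ≡ 0 at y ∈ ∅; g ≡ 0 at y ∈ {2}; common: ∅.
  x = 1: f ≡ 0 at y ∈ {1}; g ≡ 0 at y ∈ {0}; common: ∅.
  x = 2: f ≡ 0 at y ∈ {2}; g ≡ 0 at y ∈ {5}; common: ∅.
  x = 3: f ≡ 0 at y ∈ ∅; g ≡ 0 at y ∈ {3}; common: ∅.
  x = 4: f ≡ 0 at y ∈ {2, 6}; g ≡ 0 at y ∈ {1}; common: ∅.
  x = 5: f ≡ 0 at y ∈ {4, 6}; g ≡ 0 at y ∈ {6}; common: {6}.
  x = 6: f ≡ 0 at y ∈ {1, 4}; g ≡ 0 at y ∈ {4}; common: {4}.
Collecting: common zeros = {(5, 6), (6, 4)}, so the count is 2.
Comparison with the Bézout bound: 2 ≤ 2 = deg(f)·deg(g), as expected for curves with no common component (the bound is attained).


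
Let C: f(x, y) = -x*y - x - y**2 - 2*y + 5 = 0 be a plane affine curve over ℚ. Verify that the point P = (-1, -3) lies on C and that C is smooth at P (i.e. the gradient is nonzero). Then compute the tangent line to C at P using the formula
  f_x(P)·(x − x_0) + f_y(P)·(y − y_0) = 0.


Tangent line at P: 2*x + 5*y + 17 = 0.

Step 1: f(-1, -3) = 0, so P lies on C.
Step 2: partial derivatives
  f_x(x, y) = -y - 1, f_y(x, y) = -x - 2*y - 2.
  f_x(P) = 2, f_y(P) = 5 (gradient nonzero, so P is smooth).
Step 3: tangent line at P: 2·(x − -1) + 5·(y − -3) = 0.
Expanding: 2*x + 5*y + 17 = 0.


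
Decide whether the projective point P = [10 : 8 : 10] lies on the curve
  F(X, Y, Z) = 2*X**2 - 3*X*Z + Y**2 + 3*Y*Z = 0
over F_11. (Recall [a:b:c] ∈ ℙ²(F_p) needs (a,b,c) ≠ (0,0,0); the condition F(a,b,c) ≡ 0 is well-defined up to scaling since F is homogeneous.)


F(10,8,10) ≡ 6 (mod 11); P is NOT on the curve.

Evaluate F(10, 8, 10) term-by-term (mod 11).
  2*X**2 ↦ 2·100·1·1 = 200
  -3*X*Z ↦ -3·10·1·10 = -300
  Y**2 ↦ 1·1·64·1 = 64
  3*Y*Z ↦ 3·1·8·10 = 240
Sum: F(10, 8, 10) = (200) + (-300) + (64) + (240) = 204.
Reducing mod 11: 204 ≡ 6 (mod 11).
Since F(a, b, c) ≡ 6 ≠ 0 (mod 11), P does NOT lie on the curve.


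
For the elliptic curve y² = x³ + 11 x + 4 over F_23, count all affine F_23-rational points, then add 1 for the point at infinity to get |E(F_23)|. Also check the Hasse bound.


Affine points = {(0, 2), (0, 21), (1, 4), (1, 19), (3, 8), (3, 15), (5, 0), (8, 11), (8, 12), (9, 2), (9, 21), (12, 1), (12, 22), (14, 2), (14, 21), (15, 5), (15, 18), (18, 10), (18, 13), (20, 6), (20, 17)}; affine count = 21; |E(F_23)| = 22.

Discriminant check: Δ ∝ 4a³ + 27b² = 4·11³ + 27·4² = 4·1331 + 27·16 ≡ 6 (mod 23). Nonzero ⇒ E is nonsingular.
For each x ∈ F_23, compute rhs = x³ + 11·x + 4 mod 23, then count y ∈ F_23 with y² ≡ rhs.
  x = 0: rhs = 4, matching y values: 2, 21 (2 points).
  x = 1: rhs = 16, matching y values: 4, 19 (2 points).
  x = 2: rhs = 11, matching y values: none (0 points).
  x = 3: rhs = 18, matching y values: 8, 15 (2 points).
  x = 4: rhs = 20, matching y values: none (0 points).
  x = 5: rhs = 0, matching y values: 0 (1 points).
  x = 6: rhs = 10, matching y values: none (0 points).
  x = 7: rhs = 10, matching y values: none (0 points).
  x = 8: rhs = 6, matching y values: 11, 12 (2 points).
  x = 9: rhs = 4, matching y values: 2, 21 (2 points).
  x = 10: rhs = 10, matching y values: none (0 points).
  x = 11: rhs = 7, matching y values: none (0 points).
  x = 12: rhs = 1, matching y values: 1, 22 (2 points).
  x = 13: rhs = 21, matching y values: none (0 points).
  x = 14: rhs = 4, matching y values: 2, 21 (2 points).
  x = 15: rhs = 2, matching y values: 5, 18 (2 points).
  x = 16: rhs = 21, matching y values: none (0 points).
  x = 17: rhs = 21, matching y values: none (0 points).
  x = 18: rhs = 8, matching y values: 10, 13 (2 points).
  x = 19: rhs = 11, matching y values: none (0 points).
  x = 20: rhs = 13, matching y values: 6, 17 (2 points).
  x = 21: rhs = 20, matching y values: none (0 points).
  x = 22: rhs = 15, matching y values: none (0 points).
Total affine count: 21.
Full point count |E(F_23)| = 21 + 1 = 22.
Hasse bound: |22 − (23+1)| = |-2| = 2 ≤ 2√23 ≈ 9.5917 ✓.


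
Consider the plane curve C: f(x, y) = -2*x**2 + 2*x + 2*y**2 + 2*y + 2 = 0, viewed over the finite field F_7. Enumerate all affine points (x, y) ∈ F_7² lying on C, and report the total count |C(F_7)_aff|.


Affine F_7-points: {(0, 2), (0, 4), (1, 2), (1, 4), (3, 3), (5, 3)}; count = 6.

For each of the 49 pairs (x, y) ∈ F_7², evaluate f(x, y) mod 7. Record the zeros.
  x = 0: [0↦2, 1↦6, 2↦0, 3↦5, 4↦0, 5↦6, 6↦2]  zeros at y ∈ {2, 4}
  x = 1: [0↦2, 1↦6, 2↦0, 3↦5, 4↦0, 5↦6, 6↦2]  zeros at y ∈ {2, 4}
  x = 2: [0↦5, 1↦2, 2↦3, 3↦1, 4↦3, 5↦2, 6↦5]  zeros at y ∈ ∅
  x = 3: [0↦4, 1↦1, 2↦2, 3↦0, 4↦2, 5↦1, 6↦4]  zeros at y ∈ {3}
  x = 4: [0↦6, 1↦3, 2↦4, 3↦2, 4↦4, 5↦3, 6↦6]  zeros at y ∈ ∅
  x = 5: [0↦4, 1↦1, 2↦2, 3↦0, 4↦2, 5↦1, 6↦4]  zeros at y ∈ {3}
  x = 6: [0↦5, 1↦2, 2↦3, 3↦1, 4↦3, 5↦2, 6↦5]  zeros at y ∈ ∅
Collecting zeros: affine points = {(0, 2), (0, 4), (1, 2), (1, 4), (3, 3), (5, 3)}.
Total count |C(F_7)_aff| = 6.


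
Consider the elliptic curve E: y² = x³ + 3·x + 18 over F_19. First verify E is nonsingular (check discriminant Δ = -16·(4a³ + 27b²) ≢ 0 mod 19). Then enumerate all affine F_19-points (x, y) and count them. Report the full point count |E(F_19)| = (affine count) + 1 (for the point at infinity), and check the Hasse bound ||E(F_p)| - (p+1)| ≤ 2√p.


Affine points = {(3, 4), (3, 15), (5, 5), (5, 14), (6, 9), (6, 10), (14, 7), (14, 12), (16, 1), (16, 18), (17, 2), (17, 17)}; affine count = 12; |E(F_19)| = 13.

Discriminant check: Δ ∝ 4a³ + 27b² = 4·3³ + 27·18² = 4·27 + 27·324 ≡ 2 (mod 19). Nonzero ⇒ E is nonsingular.
For each x ∈ F_19, compute rhs = x³ + 3·x + 18 mod 19, then count y ∈ F_19 with y² ≡ rhs.
  x = 0: rhs = 18, matching y values: none (0 points).
  x = 1: rhs = 3, matching y values: none (0 points).
  x = 2: rhs = 13, matching y values: none (0 points).
  x = 3: rhs = 16, matching y values: 4, 15 (2 points).
  x = 4: rhs = 18, matching y values: none (0 points).
  x = 5: rhs = 6, matching y values: 5, 14 (2 points).
  x = 6: rhs = 5, matching y values: 9, 10 (2 points).
  x = 7: rhs = 2, matching y values: none (0 points).
  x = 8: rhs = 3, matching y values: none (0 points).
  x = 9: rhs = 14, matching y values: none (0 points).
  x = 10: rhs = 3, matching y values: none (0 points).
  x = 11: rhs = 14, matching y values: none (0 points).
  x = 12: rhs = 15, matching y values: none (0 points).
  x = 13: rhs = 12, matching y values: none (0 points).
  x = 14: rhs = 11, matching y values: 7, 12 (2 points).
  x = 15: rhs = 18, matching y values: none (0 points).
  x = 16: rhs = 1, matching y values: 1, 18 (2 points).
  x = 17: rhs = 4, matching y values: 2, 17 (2 points).
  x = 18: rhs = 14, matching y values: none (0 points).
Total affine count: 12.
Full point count |E(F_19)| = 12 + 1 = 13.
Hasse bound: |13 − (19+1)| = |-7| = 7 ≤ 2√19 ≈ 8.7178 ✓.


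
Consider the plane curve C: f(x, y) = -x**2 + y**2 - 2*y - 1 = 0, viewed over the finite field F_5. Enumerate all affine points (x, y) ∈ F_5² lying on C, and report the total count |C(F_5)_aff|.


Affine F_5-points: {(2, 0), (2, 2), (3, 0), (3, 2)}; count = 4.

For each of the 25 pairs (x, y) ∈ F_5², evaluate f(x, y) mod 5. Record the zeros.
  x = 0: [0↦4, 1↦3, 2↦4, 3↦2, 4↦2]  zeros at y ∈ ∅
  x = 1: [0↦3, 1↦2, 2↦3, 3↦1, 4↦1]  zeros at y ∈ ∅
  x = 2: [0↦0, 1↦4, 2↦0, 3↦3, 4↦3]  zeros at y ∈ {0, 2}
  x = 3: [0↦0, 1↦4, 2↦0, 3↦3, 4↦3]  zeros at y ∈ {0, 2}
  x = 4: [0↦3, 1↦2, 2↦3, 3↦1, 4↦1]  zeros at y ∈ ∅
Collecting zeros: affine points = {(2, 0), (2, 2), (3, 0), (3, 2)}.
Total count |C(F_5)_aff| = 4.


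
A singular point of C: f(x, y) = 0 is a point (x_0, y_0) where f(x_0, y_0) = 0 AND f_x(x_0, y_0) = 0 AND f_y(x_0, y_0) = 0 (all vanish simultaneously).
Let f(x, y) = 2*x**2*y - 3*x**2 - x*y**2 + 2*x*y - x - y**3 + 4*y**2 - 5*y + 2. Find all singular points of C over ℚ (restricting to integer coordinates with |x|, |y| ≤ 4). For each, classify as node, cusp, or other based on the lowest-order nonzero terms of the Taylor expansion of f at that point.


Singular points: {(0, 1)}; classification: node.

Compute partial derivatives:
  f_x = 4*x*y - 6*x - y**2 + 2*y - 1.
  f_y = 2*x**2 - 2*x*y + 2*x - 3*y**2 + 8*y - 5.
Scan x_0 ∈ {−4, ..., 4}. For each x_0, f_y(x_0, y) is a polynomial in y; find its integer roots y ∈ {−4, ..., 4}, then test f_x and f at those candidates.
  x = -4: f_y(-4, y) = -3*y**2 + 16*y + 19; vanishes at y ∈ {-1}. (-4, -1): f_x = 36 ≠ 0.
  x = -3: f_y(-3, y) = -3*y**2 + 14*y + 7; no integer root y with |y| ≤ 4.
  x = -2: f_y(-2, y) = -3*y**2 + 12*y - 1; no integer root y with |y| ≤ 4.
  x = -1: f_y(-1, y) = -3*y**2 + 10*y - 5; no integer root y with |y| ≤ 4.
  x = 0: f_y(0, y) = -3*y**2 + 8*y - 5; vanishes at y ∈ {1}. (0, 1): f_x = 0, f = 0 — SINGULAR.
  x = 1: f_y(1, y) = -3*y**2 + 6*y - 1; no integer root y with |y| ≤ 4.
  x = 2: f_y(2, y) = -3*y**2 + 4*y + 7; vanishes at y ∈ {-1}. (2, -1): f_x = -24 ≠ 0.
  x = 3: f_y(3, y) = -3*y**2 + 2*y + 19; no integer root y with |y| ≤ 4.
  x = 4: f_y(4, y) = 35 - 3*y**2; no integer root y with |y| ≤ 4.
Only singular point on the grid: (0, 1).
Classify: substitute x = 0 + u, y = 1 + v and expand: f = 2*u**2*v - u**2 - u*v**2 - v**3 + v**2.
No constant or linear terms (consistent with a singular point). Quadratic part: -u**2 + v**2. Cubic part: 2*u**2*v - u*v**2 - v**3.
The quadratic part v**2 - u**2 = (v − u)(v + u) splits into two distinct linear factors, so there are two distinct tangent lines y − 1 = ±(x − 0) — this is a node (ordinary double point).
Classification: node.


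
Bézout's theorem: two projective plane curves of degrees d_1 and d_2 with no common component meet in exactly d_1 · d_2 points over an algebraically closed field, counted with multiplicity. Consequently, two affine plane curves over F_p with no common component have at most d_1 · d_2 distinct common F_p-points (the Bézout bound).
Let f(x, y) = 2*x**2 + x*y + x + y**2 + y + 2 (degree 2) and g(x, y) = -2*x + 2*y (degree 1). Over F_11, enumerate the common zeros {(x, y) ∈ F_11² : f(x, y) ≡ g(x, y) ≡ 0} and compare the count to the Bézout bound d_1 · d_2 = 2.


Common zeros: {(2, 2), (3, 3)}; count = 2; Bézout bound = 2.

deg(f) = 2, deg(g) = 1, so Bézout bound = 2.
Scan x ∈ F_11. For each x, list the y ∈ F_11 with f(x, y) ≡ 0 and those with g(x, y) ≡ 0 (mod 11); the common zeros in that column are the intersection.
  x = 0: f ≡ 0 at y ∈ {4, 6}; g ≡ 0 at y ∈ {0}; common: ∅.
  x = 1: f ≡ 0 at y ∈ ∅; g ≡ 0 at y ∈ {1}; common: ∅.
  x = 2: f ≡ 0 at y ∈ {2, 6}; g ≡ 0 at y ∈ {2}; common: {2}.
  x = 3: f ≡ 0 at y ∈ {3, 4}; g ≡ 0 at y ∈ {3}; common: {3}.
  x = 4: f ≡ 0 at y ∈ {1, 5}; g ≡ 0 at y ∈ {4}; common: ∅.
  x = 5: f ≡ 0 at y ∈ ∅; g ≡ 0 at y ∈ {5}; common: ∅.
  x = 6: f ≡ 0 at y ∈ {1, 3}; g ≡ 0 at y ∈ {6}; common: ∅.
  x = 7: f ≡ 0 at y ∈ ∅; g ≡ 0 at y ∈ {7}; common: ∅.
  x = 8: f ≡ 0 at y ∈ ∅; g ≡ 0 at y ∈ {8}; common: ∅.
  x = 9: f ≡ 0 at y ∈ ∅; g ≡ 0 at y ∈ {9}; common: ∅.
  x = 10: f ≡ 0 at y ∈ ∅; g ≡ 0 at y ∈ {10}; common: ∅.
Collecting: common zeros = {(2, 2), (3, 3)}, so the count is 2.
Comparison with the Bézout bound: 2 ≤ 2 = deg(f)·deg(g), as expected for curves with no common component (the bound is attained).


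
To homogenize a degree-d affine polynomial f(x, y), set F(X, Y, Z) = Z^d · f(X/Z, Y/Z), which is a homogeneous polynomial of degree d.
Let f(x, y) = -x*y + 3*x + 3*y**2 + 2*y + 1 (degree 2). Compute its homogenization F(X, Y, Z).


F(X, Y, Z) = -X*Y + 3*X*Z + 3*Y**2 + 2*Y*Z + Z**2

deg(f) = 2.
Substitute x = X/Z, y = Y/Z into f, then multiply by Z^2.
  monomial -1·x^1·y^1 ↦ -1·X^1·Y^1·Z^0.
  monomial 3·x^1·y^0 ↦ 3·X^1·Y^0·Z^1.
  monomial 3·x^0·y^2 ↦ 3·X^0·Y^2·Z^0.
  monomial 2·x^0·y^1 ↦ 2·X^0·Y^1·Z^1.
  monomial 1·x^0·y^0 ↦ 1·X^0·Y^0·Z^2.
Collecting: F(X, Y, Z) = -X*Y + 3*X*Z + 3*Y**2 + 2*Y*Z + Z**2.


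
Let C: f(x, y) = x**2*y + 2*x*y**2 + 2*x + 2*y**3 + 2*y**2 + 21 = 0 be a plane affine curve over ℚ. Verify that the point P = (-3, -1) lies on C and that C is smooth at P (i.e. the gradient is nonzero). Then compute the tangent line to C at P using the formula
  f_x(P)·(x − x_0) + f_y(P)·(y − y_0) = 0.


Tangent line at P: 10*x + 23*y + 53 = 0.

Step 1: f(-3, -1) = 0, so P lies on C.
Step 2: partial derivatives
  f_x(x, y) = 2*x*y + 2*y**2 + 2, f_y(x, y) = x**2 + 4*x*y + 6*y**2 + 4*y.
  f_x(P) = 10, f_y(P) = 23 (gradient nonzero, so P is smooth).
Step 3: tangent line at P: 10·(x − -3) + 23·(y − -1) = 0.
Expanding: 10*x + 23*y + 53 = 0.


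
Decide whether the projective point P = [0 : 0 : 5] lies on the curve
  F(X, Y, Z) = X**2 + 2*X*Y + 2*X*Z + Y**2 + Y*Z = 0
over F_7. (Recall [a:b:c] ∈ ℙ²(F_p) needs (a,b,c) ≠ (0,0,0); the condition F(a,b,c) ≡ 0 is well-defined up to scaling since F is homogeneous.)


F(0,0,5) ≡ 0 (mod 7); P is on the curve.

Evaluate F(0, 0, 5) term-by-term (mod 7).
  X**2 ↦ 1·0·1·1 = 0
  2*X*Y ↦ 2·0·0·1 = 0
  2*X*Z ↦ 2·0·1·5 = 0
  Y**2 ↦ 1·1·0·1 = 0
  Y*Z ↦ 1·1·0·5 = 0
Sum: F(0, 0, 5) = (0) + (0) + (0) + (0) + (0) = 0.
Reducing mod 7: 0 ≡ 0 (mod 7).
Since F(a, b, c) ≡ 0 (mod 7), P lies on the curve.


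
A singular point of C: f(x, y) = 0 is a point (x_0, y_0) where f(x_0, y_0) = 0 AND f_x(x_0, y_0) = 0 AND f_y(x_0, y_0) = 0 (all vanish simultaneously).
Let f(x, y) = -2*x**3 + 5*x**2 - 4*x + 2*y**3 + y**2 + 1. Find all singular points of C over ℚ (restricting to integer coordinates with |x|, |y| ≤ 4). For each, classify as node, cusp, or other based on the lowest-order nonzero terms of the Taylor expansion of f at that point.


Singular points: {(1, 0)}; classification: node.

Compute partial derivatives:
  f_x = -6*x**2 + 10*x - 4.
  f_y = 6*y**2 + 2*y.
Scan x_0 ∈ {−4, ..., 4}. For each x_0, f_y(x_0, y) is a polynomial in y; find its integer roots y ∈ {−4, ..., 4}, then test f_x and f at those candidates.
  x = -4: f_y(-4, y) = 6*y**2 + 2*y; vanishes at y ∈ {0}. (-4, 0): f_x = -140 ≠ 0.
  x = -3: f_y(-3, y) = 6*y**2 + 2*y; vanishes at y ∈ {0}. (-3, 0): f_x = -88 ≠ 0.
  x = -2: f_y(-2, y) = 6*y**2 + 2*y; vanishes at y ∈ {0}. (-2, 0): f_x = -48 ≠ 0.
  x = -1: f_y(-1, y) = 6*y**2 + 2*y; vanishes at y ∈ {0}. (-1, 0): f_x = -20 ≠ 0.
  x = 0: f_y(0, y) = 6*y**2 + 2*y; vanishes at y ∈ {0}. (0, 0): f_x = -4 ≠ 0.
  x = 1: f_y(1, y) = 6*y**2 + 2*y; vanishes at y ∈ {0}. (1, 0): f_x = 0, f = 0 — SINGULAR.
  x = 2: f_y(2, y) = 6*y**2 + 2*y; vanishes at y ∈ {0}. (2, 0): f_x = -8 ≠ 0.
  x = 3: f_y(3, y) = 6*y**2 + 2*y; vanishes at y ∈ {0}. (3, 0): f_x = -28 ≠ 0.
  x = 4: f_y(4, y) = 6*y**2 + 2*y; vanishes at y ∈ {0}. (4, 0): f_x = -60 ≠ 0.
Only singular point on the grid: (1, 0).
Classify: substitute x = 1 + u, y = 0 + v and expand: f = -2*u**3 - u**2 + 2*v**3 + v**2.
No constant or linear terms (consistent with a singular point). Quadratic part: -u**2 + v**2. Cubic part: -2*u**3 + 2*v**3.
The quadratic part v**2 - u**2 = (v − u)(v + u) splits into two distinct linear factors, so there are two distinct tangent lines y − 0 = ±(x − 1) — this is a node (ordinary double point).
Classification: node.


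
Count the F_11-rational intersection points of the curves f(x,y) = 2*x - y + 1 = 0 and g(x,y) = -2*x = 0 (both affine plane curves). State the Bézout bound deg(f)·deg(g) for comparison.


Common zeros: {(0, 1)}; count = 1; Bézout bound = 1.

deg(f) = 1, deg(g) = 1, so Bézout bound = 1.
Scan x ∈ F_11. For each x, list the y ∈ F_11 with f(x, y) ≡ 0 and those with g(x, y) ≡ 0 (mod 11); the common zeros in that column are the intersection.
  x = 0: f ≡ 0 at y ∈ {1}; g ≡ 0 at y ∈ {0, 1, 2, 3, 4, 5, 6, 7, 8, 9, 10}; common: {1}.
  x = 1: f ≡ 0 at y ∈ {3}; g ≡ 0 at y ∈ ∅; common: ∅.
  x = 2: f ≡ 0 at y ∈ {5}; g ≡ 0 at y ∈ ∅; common: ∅.
  x = 3: f ≡ 0 at y ∈ {7}; g ≡ 0 at y ∈ ∅; common: ∅.
  x = 4: f ≡ 0 at y ∈ {9}; g ≡ 0 at y ∈ ∅; common: ∅.
  x = 5: f ≡ 0 at y ∈ {0}; g ≡ 0 at y ∈ ∅; common: ∅.
  x = 6: f ≡ 0 at y ∈ {2}; g ≡ 0 at y ∈ ∅; common: ∅.
  x = 7: f ≡ 0 at y ∈ {4}; g ≡ 0 at y ∈ ∅; common: ∅.
  x = 8: f ≡ 0 at y ∈ {6}; g ≡ 0 at y ∈ ∅; common: ∅.
  x = 9: f ≡ 0 at y ∈ {8}; g ≡ 0 at y ∈ ∅; common: ∅.
  x = 10: f ≡ 0 at y ∈ {10}; g ≡ 0 at y ∈ ∅; common: ∅.
Collecting: common zeros = {(0, 1)}, so the count is 1.
Comparison with the Bézout bound: 1 ≤ 1 = deg(f)·deg(g), as expected for curves with no common component (the bound is attained).


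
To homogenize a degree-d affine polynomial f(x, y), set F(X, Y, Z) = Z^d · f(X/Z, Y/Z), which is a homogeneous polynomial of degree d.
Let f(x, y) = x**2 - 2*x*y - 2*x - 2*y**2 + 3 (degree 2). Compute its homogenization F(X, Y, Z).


F(X, Y, Z) = X**2 - 2*X*Y - 2*X*Z - 2*Y**2 + 3*Z**2

deg(f) = 2.
Substitute x = X/Z, y = Y/Z into f, then multiply by Z^2.
  monomial 1·x^2·y^0 ↦ 1·X^2·Y^0·Z^0.
  monomial -2·x^1·y^1 ↦ -2·X^1·Y^1·Z^0.
  monomial -2·x^1·y^0 ↦ -2·X^1·Y^0·Z^1.
  monomial -2·x^0·y^2 ↦ -2·X^0·Y^2·Z^0.
  monomial 3·x^0·y^0 ↦ 3·X^0·Y^0·Z^2.
Collecting: F(X, Y, Z) = X**2 - 2*X*Y - 2*X*Z - 2*Y**2 + 3*Z**2.


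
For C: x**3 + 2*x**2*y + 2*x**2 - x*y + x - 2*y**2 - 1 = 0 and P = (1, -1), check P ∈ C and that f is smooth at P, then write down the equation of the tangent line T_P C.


Tangent line at P: 5*x + 5*y = 0.

Step 1: f(1, -1) = 0, so P lies on C.
Step 2: partial derivatives
  f_x(x, y) = 3*x**2 + 4*x*y + 4*x - y + 1, f_y(x, y) = 2*x**2 - x - 4*y.
  f_x(P) = 5, f_y(P) = 5 (gradient nonzero, so P is smooth).
Step 3: tangent line at P: 5·(x − 1) + 5·(y − -1) = 0.
Expanding: 5*x + 5*y = 0.


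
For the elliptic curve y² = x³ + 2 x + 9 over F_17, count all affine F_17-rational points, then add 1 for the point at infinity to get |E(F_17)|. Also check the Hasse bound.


Affine points = {(0, 3), (0, 14), (2, 2), (2, 15), (3, 5), (3, 12), (4, 8), (4, 9), (5, 5), (5, 12), (6, 4), (6, 13), (7, 3), (7, 14), (9, 5), (9, 12), (10, 3), (10, 14), (11, 6), (11, 11)}; affine count = 20; |E(F_17)| = 21.

Discriminant check: Δ ∝ 4a³ + 27b² = 4·2³ + 27·9² = 4·8 + 27·81 ≡ 9 (mod 17). Nonzero ⇒ E is nonsingular.
For each x ∈ F_17, compute rhs = x³ + 2·x + 9 mod 17, then count y ∈ F_17 with y² ≡ rhs.
  x = 0: rhs = 9, matching y values: 3, 14 (2 points).
  x = 1: rhs = 12, matching y values: none (0 points).
  x = 2: rhs = 4, matching y values: 2, 15 (2 points).
  x = 3: rhs = 8, matching y values: 5, 12 (2 points).
  x = 4: rhs = 13, matching y values: 8, 9 (2 points).
  x = 5: rhs = 8, matching y values: 5, 12 (2 points).
  x = 6: rhs = 16, matching y values: 4, 13 (2 points).
  x = 7: rhs = 9, matching y values: 3, 14 (2 points).
  x = 8: rhs = 10, matching y values: none (0 points).
  x = 9: rhs = 8, matching y values: 5, 12 (2 points).
  x = 10: rhs = 9, matching y values: 3, 14 (2 points).
  x = 11: rhs = 2, matching y values: 6, 11 (2 points).
  x = 12: rhs = 10, matching y values: none (0 points).
  x = 13: rhs = 5, matching y values: none (0 points).
  x = 14: rhs = 10, matching y values: none (0 points).
  x = 15: rhs = 14, matching y values: none (0 points).
  x = 16: rhs = 6, matching y values: none (0 points).
Total affine count: 20.
Full point count |E(F_17)| = 20 + 1 = 21.
Hasse bound: |21 − (17+1)| = |3| = 3 ≤ 2√17 ≈ 8.2462 ✓.


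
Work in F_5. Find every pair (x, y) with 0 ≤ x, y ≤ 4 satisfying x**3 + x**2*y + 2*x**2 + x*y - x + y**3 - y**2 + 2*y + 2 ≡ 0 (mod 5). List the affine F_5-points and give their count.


Affine F_5-points: {(0, 2), (4, 4)}; count = 2.

For each of the 25 pairs (x, y) ∈ F_5², evaluate f(x, y) mod 5. Record the zeros.
  x = 0: [0↦2, 1↦4, 2↦0, 3↦1, 4↦3]  zeros at y ∈ {2}
  x = 1: [0↦4, 1↦3, 2↦1, 3↦4, 4↦3]  zeros at y ∈ ∅
  x = 2: [0↦1, 1↦4, 2↦1, 3↦3, 4↦1]  zeros at y ∈ ∅
  x = 3: [0↦4, 1↦3, 2↦1, 3↦4, 4↦3]  zeros at y ∈ ∅
  x = 4: [0↦4, 1↦1, 2↦2, 3↦3, 4↦0]  zeros at y ∈ {4}
Collecting zeros: affine points = {(0, 2), (4, 4)}.
Total count |C(F_5)_aff| = 2.


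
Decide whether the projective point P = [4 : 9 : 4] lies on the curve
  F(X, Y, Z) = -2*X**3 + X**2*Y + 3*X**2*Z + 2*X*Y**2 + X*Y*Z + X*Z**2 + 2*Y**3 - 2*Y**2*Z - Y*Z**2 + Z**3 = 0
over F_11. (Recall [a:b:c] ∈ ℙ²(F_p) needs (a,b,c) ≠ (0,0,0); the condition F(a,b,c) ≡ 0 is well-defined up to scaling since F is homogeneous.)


F(4,9,4) ≡ 1 (mod 11); P is NOT on the curve.

Evaluate F(4, 9, 4) term-by-term (mod 11).
  -2*X**3 ↦ -2·64·1·1 = -128
  X**2*Y ↦ 1·16·9·1 = 144
  3*X**2*Z ↦ 3·16·1·4 = 192
  2*X*Y**2 ↦ 2·4·81·1 = 648
  X*Y*Z ↦ 1·4·9·4 = 144
  X*Z**2 ↦ 1·4·1·16 = 64
  2*Y**3 ↦ 2·1·729·1 = 1458
  -2*Y**2*Z ↦ -2·1·81·4 = -648
  -Y*Z**2 ↦ -1·1·9·16 = -144
  Z**3 ↦ 1·1·1·64 = 64
Sum: F(4, 9, 4) = (-128) + (144) + (192) + (648) + (144) + (64) + (1458) + (-648) + (-144) + (64) = 1794.
Reducing mod 11: 1794 ≡ 1 (mod 11).
Since F(a, b, c) ≡ 1 ≠ 0 (mod 11), P does NOT lie on the curve.


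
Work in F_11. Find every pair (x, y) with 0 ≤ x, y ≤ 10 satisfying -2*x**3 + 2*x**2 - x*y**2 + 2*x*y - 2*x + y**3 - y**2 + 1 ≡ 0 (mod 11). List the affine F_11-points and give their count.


Affine F_11-points: {(0, 9), (1, 1), (2, 0), (2, 6), (2, 8), (3, 9), (4, 1), (4, 2), (5, 0), (7, 1), (8, 8), (9, 2), (9, 9), (9, 10), (10, 2)}; count = 15.

For each of the 121 pairs (x, y) ∈ F_11², evaluate f(x, y) mod 11. Record the zeros.
  x = 0: [0↦1, 1↦1, 2↦5, 3↦8, 4↦5, 5↦2, 6↦5, 7↦9, 8↦9, 9↦0, 10↦10]  zeros at y ∈ {9}
  x = 1: [0↦10, 1↦0, 2↦3, 3↦3, 4↦6, 5↦7, 6↦1, 7↦5, 8↦3, 9↦1, 10↦5]  zeros at y ∈ {1}
  x = 2: [0↦0, 1↦2, 2↦4, 3↦1, 4↦10, 5↦4, 6↦0, 7↦4, 8↦0, 9↦5, 10↦3]  zeros at y ∈ {0, 6, 8}
  x = 3: [0↦3, 1↦6, 2↦7, 3↦1, 4↦5, 5↦3, 6↦1, 7↦5, 8↦10, 9↦0, 10↦3]  zeros at y ∈ {9}
  x = 4: [0↦7, 1↦0, 2↦0, 3↦2, 4↦1, 5↦3, 6↦3, 7↦7, 8↦10, 9↦7, 10↦4]  zeros at y ∈ {1, 2}
  x = 5: [0↦0, 1↦5, 2↦4, 3↦3, 4↦8, 5↦3, 6↦5, 7↦9, 8↦10, 9↦3, 10↦5]  zeros at y ∈ {0}
  x = 6: [0↦3, 1↦9, 2↦7, 3↦3, 4↦3, 5↦2, 6↦6, 7↦10, 8↦9, 9↦9, 10↦5]  zeros at y ∈ ∅
  x = 7: [0↦4, 1↦0, 2↦8, 3↦1, 4↦7, 5↦10, 6↦5, 7↦9, 8↦6, 9↦2, 10↦3]  zeros at y ∈ {1}
  x = 8: [0↦2, 1↦10, 2↦6, 3↦7, 4↦8, 5↦4, 6↦1, 7↦5, 8↦0, 9↦3, 10↦9]  zeros at y ∈ {8}
  x = 9: [0↦7, 1↦5, 2↦0, 3↦9, 4↦5, 5↦5, 6↦4, 7↦8, 8↦1, 9↦0, 10↦0]  zeros at y ∈ {2, 9, 10}
  x = 10: [0↦7, 1↦6, 2↦0, 3↦6, 4↦8, 5↦1, 6↦2, 7↦6, 8↦8, 9↦3, 10↦8]  zeros at y ∈ {2}
Collecting zeros: affine points = {(0, 9), (1, 1), (2, 0), (2, 6), (2, 8), (3, 9), (4, 1), (4, 2), (5, 0), (7, 1), (8, 8), (9, 2), (9, 9), (9, 10), (10, 2)}.
Total count |C(F_11)_aff| = 15.


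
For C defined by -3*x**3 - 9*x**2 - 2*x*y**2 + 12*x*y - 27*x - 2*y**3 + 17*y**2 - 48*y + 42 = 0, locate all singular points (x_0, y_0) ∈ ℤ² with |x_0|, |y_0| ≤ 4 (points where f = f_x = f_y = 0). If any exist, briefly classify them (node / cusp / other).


Singular points: {(-1, 3)}; classification: cusp.

Compute partial derivatives:
  f_x = -9*x**2 - 18*x - 2*y**2 + 12*y - 27.
  f_y = -4*x*y + 12*x - 6*y**2 + 34*y - 48.
Scan x_0 ∈ {−4, ..., 4}. For each x_0, f_y(x_0, y) is a polynomial in y; find its integer roots y ∈ {−4, ..., 4}, then test f_x and f at those candidates.
  x = -4: f_y(-4, y) = -6*y**2 + 50*y - 96; vanishes at y ∈ {3}. (-4, 3): f_x = -81 ≠ 0.
  x = -3: f_y(-3, y) = -6*y**2 + 46*y - 84; vanishes at y ∈ {3}. (-3, 3): f_x = -36 ≠ 0.
  x = -2: f_y(-2, y) = -6*y**2 + 42*y - 72; vanishes at y ∈ {3, 4}. (-2, 3): f_x = -9 ≠ 0; (-2, 4): f_x = -11 ≠ 0.
  x = -1: f_y(-1, y) = -6*y**2 + 38*y - 60; vanishes at y ∈ {3}. (-1, 3): f_x = 0, f = 0 — SINGULAR.
  x = 0: f_y(0, y) = -6*y**2 + 34*y - 48; vanishes at y ∈ {3}. (0, 3): f_x = -9 ≠ 0.
  x = 1: f_y(1, y) = -6*y**2 + 30*y - 36; vanishes at y ∈ {2, 3}. (1, 2): f_x = -38 ≠ 0; (1, 3): f_x = -36 ≠ 0.
  x = 2: f_y(2, y) = -6*y**2 + 26*y - 24; vanishes at y ∈ {3}. (2, 3): f_x = -81 ≠ 0.
  x = 3: f_y(3, y) = -6*y**2 + 22*y - 12; vanishes at y ∈ {3}. (3, 3): f_x = -144 ≠ 0.
  x = 4: f_y(4, y) = -6*y**2 + 18*y; vanishes at y ∈ {0, 3}. (4, 0): f_x = -243 ≠ 0; (4, 3): f_x = -225 ≠ 0.
Only singular point on the grid: (-1, 3).
Classify: substitute x = -1 + u, y = 3 + v and expand: f = -3*u**3 - 2*u*v**2 - 2*v**3 + v**2.
No constant or linear terms (consistent with a singular point). Quadratic part: v**2. Cubic part: -3*u**3 - 2*u*v**2 - 2*v**3.
The quadratic part v**2 is a perfect square, so there is a single (double) tangent line v = 0, i.e. y = 3. Restricting the cubic part to that line (v = 0) leaves -3*u**3 ≠ 0, so f is not divisible by v and the branch is v² ≈ 3*u**3 to lowest order — this is a cusp.
Classification: cusp.


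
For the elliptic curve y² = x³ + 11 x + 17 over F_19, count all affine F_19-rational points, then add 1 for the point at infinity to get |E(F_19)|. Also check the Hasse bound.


Affine points = {(0, 6), (0, 13), (2, 3), (2, 16), (3, 1), (3, 18), (4, 7), (4, 12), (5, 8), (5, 11), (7, 0), (8, 3), (8, 16), (9, 3), (9, 16), (10, 5), (10, 14), (11, 5), (11, 14), (13, 1), (13, 18), (15, 2), (15, 17), (17, 5), (17, 14), (18, 9), (18, 10)}; affine count = 27; |E(F_19)| = 28.

Discriminant check: Δ ∝ 4a³ + 27b² = 4·11³ + 27·17² = 4·1331 + 27·289 ≡ 17 (mod 19). Nonzero ⇒ E is nonsingular.
For each x ∈ F_19, compute rhs = x³ + 11·x + 17 mod 19, then count y ∈ F_19 with y² ≡ rhs.
  x = 0: rhs = 17, matching y values: 6, 13 (2 points).
  x = 1: rhs = 10, matching y values: none (0 points).
  x = 2: rhs = 9, matching y values: 3, 16 (2 points).
  x = 3: rhs = 1, matching y values: 1, 18 (2 points).
  x = 4: rhs = 11, matching y values: 7, 12 (2 points).
  x = 5: rhs = 7, matching y values: 8, 11 (2 points).
  x = 6: rhs = 14, matching y values: none (0 points).
  x = 7: rhs = 0, matching y values: 0 (1 points).
  x = 8: rhs = 9, matching y values: 3, 16 (2 points).
  x = 9: rhs = 9, matching y values: 3, 16 (2 points).
  x = 10: rhs = 6, matching y values: 5, 14 (2 points).
  x = 11: rhs = 6, matching y values: 5, 14 (2 points).
  x = 12: rhs = 15, matching y values: none (0 points).
  x = 13: rhs = 1, matching y values: 1, 18 (2 points).
  x = 14: rhs = 8, matching y values: none (0 points).
  x = 15: rhs = 4, matching y values: 2, 17 (2 points).
  x = 16: rhs = 14, matching y values: none (0 points).
  x = 17: rhs = 6, matching y values: 5, 14 (2 points).
  x = 18: rhs = 5, matching y values: 9, 10 (2 points).
Total affine count: 27.
Full point count |E(F_19)| = 27 + 1 = 28.
Hasse bound: |28 − (19+1)| = |8| = 8 ≤ 2√19 ≈ 8.7178 ✓.


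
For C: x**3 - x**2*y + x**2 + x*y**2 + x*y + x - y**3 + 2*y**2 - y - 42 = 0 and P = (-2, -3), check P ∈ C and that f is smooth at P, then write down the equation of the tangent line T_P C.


Tangent line at P: 3*x - 34*y - 96 = 0.

Step 1: f(-2, -3) = 0, so P lies on C.
Step 2: partial derivatives
  f_x(x, y) = 3*x**2 - 2*x*y + 2*x + y**2 + y + 1, f_y(x, y) = -x**2 + 2*x*y + x - 3*y**2 + 4*y - 1.
  f_x(P) = 3, f_y(P) = -34 (gradient nonzero, so P is smooth).
Step 3: tangent line at P: 3·(x − -2) + -34·(y − -3) = 0.
Expanding: 3*x - 34*y - 96 = 0.


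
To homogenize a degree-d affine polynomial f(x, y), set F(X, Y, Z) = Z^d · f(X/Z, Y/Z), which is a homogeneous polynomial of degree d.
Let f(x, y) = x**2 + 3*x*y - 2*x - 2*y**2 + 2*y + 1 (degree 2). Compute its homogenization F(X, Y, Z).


F(X, Y, Z) = X**2 + 3*X*Y - 2*X*Z - 2*Y**2 + 2*Y*Z + Z**2

deg(f) = 2.
Substitute x = X/Z, y = Y/Z into f, then multiply by Z^2.
  monomial 1·x^2·y^0 ↦ 1·X^2·Y^0·Z^0.
  monomial 3·x^1·y^1 ↦ 3·X^1·Y^1·Z^0.
  monomial -2·x^1·y^0 ↦ -2·X^1·Y^0·Z^1.
  monomial -2·x^0·y^2 ↦ -2·X^0·Y^2·Z^0.
  monomial 2·x^0·y^1 ↦ 2·X^0·Y^1·Z^1.
  monomial 1·x^0·y^0 ↦ 1·X^0·Y^0·Z^2.
Collecting: F(X, Y, Z) = X**2 + 3*X*Y - 2*X*Z - 2*Y**2 + 2*Y*Z + Z**2.


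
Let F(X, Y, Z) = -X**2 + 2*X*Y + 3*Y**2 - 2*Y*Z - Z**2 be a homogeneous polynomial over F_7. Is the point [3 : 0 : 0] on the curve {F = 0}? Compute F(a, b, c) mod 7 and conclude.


F(3,0,0) ≡ 5 (mod 7); P is NOT on the curve.

Evaluate F(3, 0, 0) term-by-term (mod 7).
  -X**2 ↦ -1·9·1·1 = -9
  2*X*Y ↦ 2·3·0·1 = 0
  3*Y**2 ↦ 3·1·0·1 = 0
  -2*Y*Z ↦ -2·1·0·0 = 0
  -Z**2 ↦ -1·1·1·0 = 0
Sum: F(3, 0, 0) = (-9) + (0) + (0) + (0) + (0) = -9.
Reducing mod 7: -9 ≡ 5 (mod 7).
Since F(a, b, c) ≡ 5 ≠ 0 (mod 7), P does NOT lie on the curve.


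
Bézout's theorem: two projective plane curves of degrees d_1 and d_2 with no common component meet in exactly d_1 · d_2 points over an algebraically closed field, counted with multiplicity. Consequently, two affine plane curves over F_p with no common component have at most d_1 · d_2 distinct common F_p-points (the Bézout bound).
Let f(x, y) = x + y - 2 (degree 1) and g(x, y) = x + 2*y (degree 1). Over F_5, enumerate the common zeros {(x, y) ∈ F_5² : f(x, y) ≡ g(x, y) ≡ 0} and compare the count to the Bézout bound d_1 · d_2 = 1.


Common zeros: {(4, 3)}; count = 1; Bézout bound = 1.

deg(f) = 1, deg(g) = 1, so Bézout bound = 1.
Scan x ∈ F_5. For each x, list the y ∈ F_5 with f(x, y) ≡ 0 and those with g(x, y) ≡ 0 (mod 5); the common zeros in that column are the intersection.
  x = 0: f ≡ 0 at y ∈ {2}; g ≡ 0 at y ∈ {0}; common: ∅.
  x = 1: f ≡ 0 at y ∈ {1}; g ≡ 0 at y ∈ {2}; common: ∅.
  x = 2: f ≡ 0 at y ∈ {0}; g ≡ 0 at y ∈ {4}; common: ∅.
  x = 3: f ≡ 0 at y ∈ {4}; g ≡ 0 at y ∈ {1}; common: ∅.
  x = 4: f ≡ 0 at y ∈ {3}; g ≡ 0 at y ∈ {3}; common: {3}.
Collecting: common zeros = {(4, 3)}, so the count is 1.
Comparison with the Bézout bound: 1 ≤ 1 = deg(f)·deg(g), as expected for curves with no common component (the bound is attained).


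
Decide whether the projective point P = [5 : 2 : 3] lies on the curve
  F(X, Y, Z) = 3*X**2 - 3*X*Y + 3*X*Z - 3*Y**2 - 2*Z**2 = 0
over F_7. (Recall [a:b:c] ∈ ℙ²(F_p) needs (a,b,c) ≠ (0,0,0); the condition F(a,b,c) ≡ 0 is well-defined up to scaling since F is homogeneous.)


F(5,2,3) ≡ 4 (mod 7); P is NOT on the curve.

Evaluate F(5, 2, 3) term-by-term (mod 7).
  3*X**2 ↦ 3·25·1·1 = 75
  -3*X*Y ↦ -3·5·2·1 = -30
  3*X*Z ↦ 3·5·1·3 = 45
  -3*Y**2 ↦ -3·1·4·1 = -12
  -2*Z**2 ↦ -2·1·1·9 = -18
Sum: F(5, 2, 3) = (75) + (-30) + (45) + (-12) + (-18) = 60.
Reducing mod 7: 60 ≡ 4 (mod 7).
Since F(a, b, c) ≡ 4 ≠ 0 (mod 7), P does NOT lie on the curve.


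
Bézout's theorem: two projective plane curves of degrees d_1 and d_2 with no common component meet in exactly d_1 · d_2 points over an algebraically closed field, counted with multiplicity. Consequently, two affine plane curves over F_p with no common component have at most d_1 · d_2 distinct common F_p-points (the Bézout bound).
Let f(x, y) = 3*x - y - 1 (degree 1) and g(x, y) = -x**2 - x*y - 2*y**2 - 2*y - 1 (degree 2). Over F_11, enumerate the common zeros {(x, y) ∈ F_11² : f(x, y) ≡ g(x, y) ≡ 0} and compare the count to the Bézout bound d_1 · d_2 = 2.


Common zeros: {(8, 1)}; count = 1; Bézout bound = 2.

deg(f) = 1, deg(g) = 2, so Bézout bound = 2.
Scan x ∈ F_11. For each x, list the y ∈ F_11 with f(x, y) ≡ 0 and those with g(x, y) ≡ 0 (mod 11); the common zeros in that column are the intersection.
  x = 0: f ≡ 0 at y ∈ {10}; g ≡ 0 at y ∈ ∅; common: ∅.
  x = 1: f ≡ 0 at y ∈ {2}; g ≡ 0 at y ∈ {7, 8}; common: ∅.
  x = 2: f ≡ 0 at y ∈ {5}; g ≡ 0 at y ∈ {1, 8}; common: ∅.
  x = 3: f ≡ 0 at y ∈ {8}; g ≡ 0 at y ∈ {7}; common: ∅.
  x = 4: f ≡ 0 at y ∈ {0}; g ≡ 0 at y ∈ ∅; common: ∅.
  x = 5: f ≡ 0 at y ∈ {3}; g ≡ 0 at y ∈ ∅; common: ∅.
  x = 6: f ≡ 0 at y ∈ {6}; g ≡ 0 at y ∈ ∅; common: ∅.
  x = 7: f ≡ 0 at y ∈ {9}; g ≡ 0 at y ∈ {6}; common: ∅.
  x = 8: f ≡ 0 at y ∈ {1}; g ≡ 0 at y ∈ {1, 5}; common: {1}.
  x = 9: f ≡ 0 at y ∈ {4}; g ≡ 0 at y ∈ {5, 6}; common: ∅.
  x = 10: f ≡ 0 at y ∈ {7}; g ≡ 0 at y ∈ ∅; common: ∅.
Collecting: common zeros = {(8, 1)}, so the count is 1.
Comparison with the Bézout bound: 1 ≤ 2 = deg(f)·deg(g), as expected for curves with no common component (the affine F_11-count falls short of the bound because intersections may lie at infinity, over extension fields, or carry multiplicity).


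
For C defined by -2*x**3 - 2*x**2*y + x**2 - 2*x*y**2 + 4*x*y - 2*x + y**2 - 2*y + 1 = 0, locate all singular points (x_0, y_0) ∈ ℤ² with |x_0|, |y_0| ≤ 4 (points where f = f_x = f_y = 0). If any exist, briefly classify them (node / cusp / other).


Singular points: {(0, 1)}; classification: node.

Compute partial derivatives:
  f_x = -6*x**2 - 4*x*y + 2*x - 2*y**2 + 4*y - 2.
  f_y = -2*x**2 - 4*x*y + 4*x + 2*y - 2.
Scan x_0 ∈ {−4, ..., 4}. For each x_0, f_y(x_0, y) is a polynomial in y; find its integer roots y ∈ {−4, ..., 4}, then test f_x and f at those candidates.
  x = -4: f_y(-4, y) = 18*y - 50; no integer root y with |y| ≤ 4.
  x = -3: f_y(-3, y) = 14*y - 32; no integer root y with |y| ≤ 4.
  x = -2: f_y(-2, y) = 10*y - 18; no integer root y with |y| ≤ 4.
  x = -1: f_y(-1, y) = 6*y - 8; no integer root y with |y| ≤ 4.
  x = 0: f_y(0, y) = 2*y - 2; vanishes at y ∈ {1}. (0, 1): f_x = 0, f = 0 — SINGULAR.
  x = 1: f_y(1, y) = -2*y; vanishes at y ∈ {0}. (1, 0): f_x = -6 ≠ 0.
  x = 2: f_y(2, y) = -6*y - 2; no integer root y with |y| ≤ 4.
  x = 3: f_y(3, y) = -10*y - 8; no integer root y with |y| ≤ 4.
  x = 4: f_y(4, y) = -14*y - 18; no integer root y with |y| ≤ 4.
Only singular point on the grid: (0, 1).
Classify: substitute x = 0 + u, y = 1 + v and expand: f = -2*u**3 - 2*u**2*v - u**2 - 2*u*v**2 + v**2.
No constant or linear terms (consistent with a singular point). Quadratic part: -u**2 + v**2. Cubic part: -2*u**3 - 2*u**2*v - 2*u*v**2.
The quadratic part v**2 - u**2 = (v − u)(v + u) splits into two distinct linear factors, so there are two distinct tangent lines y − 1 = ±(x − 0) — this is a node (ordinary double point).
Classification: node.
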